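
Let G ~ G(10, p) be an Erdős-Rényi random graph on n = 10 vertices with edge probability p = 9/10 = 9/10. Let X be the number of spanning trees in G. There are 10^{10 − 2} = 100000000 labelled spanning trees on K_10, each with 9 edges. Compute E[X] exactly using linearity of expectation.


K_10 has 10^{10 − 2} = 100000000 labelled spanning trees.
For each such spanning tree H, let X_H = 1 if all 9 edges of H are present in G. Then P[X_H = 1] = p^{9} = (9/10)^{9} = 387420489/1000000000.
By linearity of expectation: E[X] = Σ_H E[X_H] = 100000000 · p^{9} = 100000000 · 387420489/1000000000 = 387420489/10.
Numerically: E[X] ≈ 3.8742e+07.

E[X] = 100000000 · (9/10)^{9} = 387420489/10 ≈ 3.8742e+07.


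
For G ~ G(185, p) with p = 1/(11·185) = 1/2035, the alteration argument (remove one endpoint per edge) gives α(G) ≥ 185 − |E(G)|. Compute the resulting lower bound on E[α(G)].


E[|E(G)|] = C(185, 2)·p = 17020 · (1/2035) = 92/11.
E[α(G)] ≥ n − E[|E(G)|] = 185 − 92/11 = 1943/11.
Numerically: ≈ 176.636364.
(This is only a lower bound; the true E[α(G)] may be larger.)

E[α(G)] ≥ 1943/11 ≈ 176.636364.


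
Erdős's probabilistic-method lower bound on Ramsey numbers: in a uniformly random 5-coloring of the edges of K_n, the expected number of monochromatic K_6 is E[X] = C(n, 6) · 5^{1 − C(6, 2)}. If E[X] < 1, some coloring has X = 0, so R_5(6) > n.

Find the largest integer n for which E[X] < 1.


We need C(n, 6) · 5^{1 − 15} < 1, i.e. C(n, 6) < 5^{15 − 1} = 6103515625.
Check values of n near the boundary:
  n = 124: C(124, 6) = 4465475476; 4465475476 < 6103515625? YES
  n = 125: C(125, 6) = 4690625500; 4690625500 < 6103515625? YES
  n = 126: C(126, 6) = 4925156775; 4925156775 < 6103515625? YES
  n = 127: C(127, 6) = 5169379425; 5169379425 < 6103515625? YES
  n = 128: C(128, 6) = 5423611200; 5423611200 < 6103515625? YES
  n = 129: C(129, 6) = 5688177600; 5688177600 < 6103515625? YES
  n = 130: C(130, 6) = 5963412000; 5963412000 < 6103515625? YES
  n = 131: C(131, 6) = 6249655776; 6249655776 < 6103515625? NO
The largest n with C(n, 6) < 6103515625 is n = 130 (where E[X] = 47707296/48828125 ≈ 0.97705). Hence R_5(6) > 130, i.e. R_5(6) ≥ 131.

Largest n = 130; hence R_5(6) > 130.


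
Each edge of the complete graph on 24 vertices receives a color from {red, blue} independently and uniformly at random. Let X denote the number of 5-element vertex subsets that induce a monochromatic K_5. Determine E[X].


Let X = Σ_S X_S over the C(24, 5) = 42504 subsets S of size 5, where X_S = 1 if the K_5 on S is monochromatic.
For a fixed S, the K_5 on S has C(5, 2) = 10 edges. P[all 10 edges red] = (1/2)^10, and likewise for blue, so P[monochromatic] = 2·(1/2)^10 = 2^{1 − 10} = 1/512.
By linearity of expectation: E[X] = C(24, 5) · 2^{1 − 10} = 42504 · 1/512 = 5313/64.
Numerically: E[X] ≈ 83.016.

E[X] = C(24,5)·2^(1−C(5,2)) = 5313/64 ≈ 83.016.


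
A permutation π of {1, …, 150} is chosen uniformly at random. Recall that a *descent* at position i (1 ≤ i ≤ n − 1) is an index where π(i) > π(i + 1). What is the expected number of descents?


Write X = Σ X_I over i = 1, …, 149, with X_I the indicator of one descent.
There are 149 indicators.
For each fixed i, the pair (π(i), π(i+1)) is a uniformly random ordered pair of distinct values from {1, …, 150}; by symmetry P[π(i) > π(i+1)] = 1/2.
By linearity: E[X] = 149 · (1/2) = (150 − 1) · (1/2) = 149/2 ≈ 74.5000.

E[X] = 149/2 = 74.5000.


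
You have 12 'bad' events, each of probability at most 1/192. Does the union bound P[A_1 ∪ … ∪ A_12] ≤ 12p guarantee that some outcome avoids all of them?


Union bound: P[∪_{i=1}^{12} A_i] ≤ Σ_i P[A_i] ≤ 12·p = 12·(1/192) = 1/16.
Numerically: 1/16 ≈ 0.06250.
Is 1/16 < 1? YES.
Since P[∪ A_i] ≤ 1/16 < 1, the complement has P[∩ A_i^c] ≥ 1 − 1/16 = 15/16 > 0, so some outcome avoids every A_i.

12·p = 1/16 ≈ 0.06250; existence CERTIFIED by the union bound.


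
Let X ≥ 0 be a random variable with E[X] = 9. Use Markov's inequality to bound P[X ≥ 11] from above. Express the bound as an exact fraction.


μ = E[X] = 9, a = 11.
Markov: P[X ≥ 11] ≤ μ/a = (9)/11 = 9/11.
Numerically: ≈ 0.818182.
(Since a = 11 > μ = 9.000000, the bound 9/11 is < 1 and informative.)

P[X ≥ 11] ≤ 9/11 ≈ 0.818182.


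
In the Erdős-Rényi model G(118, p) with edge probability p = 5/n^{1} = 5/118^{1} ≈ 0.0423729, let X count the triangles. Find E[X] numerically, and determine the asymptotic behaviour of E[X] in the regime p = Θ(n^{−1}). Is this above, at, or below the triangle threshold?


Number of potential triangles: C(118, 3) = 266916.
Each occurs with probability p³ ≈ (0.0423729)³ ≈ 7.60788591e-05.
By linearity: E[X] = C(118, 3)·p³ ≈ 266916 · 7.60788591e-05 ≈ 20.306665.
Here α = 1, so p = 5/n is exactly at the triangle threshold p ~ 1/n. Asymptotically E[X] → c³/6 = 5³/6 = 125/6 ≈ 20.833333, a bounded constant. In this regime the triangle count is asymptotically Poisson(c³/6).

E[X] ≈ 20.306665; in regime p = Θ(1/n^{1}) E[X] stays bounded (at the triangle threshold p ~ 1/n).


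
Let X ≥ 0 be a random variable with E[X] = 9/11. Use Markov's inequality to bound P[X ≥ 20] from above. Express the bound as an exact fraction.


μ = E[X] = 9/11, a = 20.
Markov: P[X ≥ 20] ≤ μ/a = (9/11)/20 = 9/220.
Numerically: ≈ 0.04091.
(Since a = 20 > μ = 0.81818, the bound 9/220 is < 1 and informative.)

P[X ≥ 20] ≤ 9/220 ≈ 0.04091.


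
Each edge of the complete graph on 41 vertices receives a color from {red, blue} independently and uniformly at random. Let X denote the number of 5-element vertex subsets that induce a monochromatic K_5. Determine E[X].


Let X = Σ_S X_S over the C(41, 5) = 749398 subsets S of size 5, where X_S = 1 if the K_5 on S is monochromatic.
For a fixed S, the K_5 on S has C(5, 2) = 10 edges. P[all 10 edges red] = (1/2)^10, and likewise for blue, so P[monochromatic] = 2·(1/2)^10 = 2^{1 − 10} = 1/512.
Summing: E[X] = C(41, 5) · 2^{1 − 10} = 749398 · 1/512 = 374699/256.
Numerically: E[X] ≈ 1463.667969.

E[X] = C(41,5)·2^(1−C(5,2)) = 374699/256 ≈ 1463.667969.


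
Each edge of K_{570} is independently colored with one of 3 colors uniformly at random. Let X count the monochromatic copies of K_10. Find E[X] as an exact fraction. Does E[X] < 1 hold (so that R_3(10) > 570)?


E[X] = C(570, 10) · 3^{1 − 45} = 921524823451961408691 · 3^{−44} = 921524823451961408691/984770902183611232881.
As a reduced fraction: E[X] = 34130549016739311433/36472996377170786403 ≈ 0.93578.
Is E[X] < 1? YES.
Since E[X] < 1, there exists a 3-coloring of K_{570} with no monochromatic K_10; hence R_3(10) > 570.

E[X] = 34130549016739311433/36472996377170786403 ≈ 0.93578; E[X] < 1, so R_3(10) > 570.


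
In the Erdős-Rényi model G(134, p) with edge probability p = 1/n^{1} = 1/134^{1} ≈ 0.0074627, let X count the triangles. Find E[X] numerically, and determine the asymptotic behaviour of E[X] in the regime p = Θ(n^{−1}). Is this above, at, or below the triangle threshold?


Number of potential triangles: C(134, 3) = 392084.
Each occurs with probability p³ ≈ (0.0074627)³ ≈ 4.1560963e-07.
By linearity: E[X] = C(134, 3)·p³ ≈ 392084 · 4.1560963e-07 ≈ 0.16295.
Here α = 1, so p = 1/n is exactly at the triangle threshold p ~ 1/n. Asymptotically E[X] → c³/6 = 1³/6 = 1/6 ≈ 0.16667, a bounded constant. In this regime the triangle count is asymptotically Poisson(c³/6).

E[X] ≈ 0.16295; in regime p = Θ(1/n^{1}) E[X] stays bounded (at the triangle threshold p ~ 1/n).


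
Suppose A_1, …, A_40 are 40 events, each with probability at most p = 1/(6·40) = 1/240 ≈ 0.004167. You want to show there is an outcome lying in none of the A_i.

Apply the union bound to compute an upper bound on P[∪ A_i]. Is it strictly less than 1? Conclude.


Union bound: P[∪_{i=1}^{40} A_i] ≤ Σ_i P[A_i] ≤ 40·p = 40·(1/240) = 1/6.
Numerically: 1/6 ≈ 0.166667.
Is 1/6 < 1? YES.
Since P[∪ A_i] ≤ 1/6 < 1, the complement has P[∩ A_i^c] ≥ 1 − 1/6 = 5/6 > 0, so some outcome avoids every A_i.

40·p = 1/6 ≈ 0.166667; existence CERTIFIED by the union bound.


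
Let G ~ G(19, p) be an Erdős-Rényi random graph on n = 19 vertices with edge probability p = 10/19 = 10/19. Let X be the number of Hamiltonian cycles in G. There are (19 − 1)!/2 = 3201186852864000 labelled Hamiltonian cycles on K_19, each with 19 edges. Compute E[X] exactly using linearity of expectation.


K_19 has (19 − 1)!/2 = 3201186852864000 labelled Hamiltonian cycles.
For each such Hamiltonian cycle H, let X_H = 1 if all 19 edges of H are present in G. Then P[X_H = 1] = p^{19} = (10/19)^{19} = 10000000000000000000/1978419655660313589123979.
By linearity of expectation: E[X] = Σ_H E[X_H] = 3201186852864000 · p^{19} = 3201186852864000 · 10000000000000000000/1978419655660313589123979 = 32011868528640000000000000000000000/1978419655660313589123979.
Numerically: E[X] ≈ 1.6181e+10.

E[X] = 3201186852864000 · (10/19)^{19} = 32011868528640000000000000000000000/1978419655660313589123979 ≈ 1.6181e+10.


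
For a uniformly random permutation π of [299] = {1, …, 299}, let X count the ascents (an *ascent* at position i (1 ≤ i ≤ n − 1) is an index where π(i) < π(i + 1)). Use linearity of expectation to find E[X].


Write X = Σ X_I over i = 1, …, 298, with X_I the indicator of one ascent.
There are 298 indicators.
For each fixed i, the pair (π(i), π(i+1)) is a uniformly random ordered pair of distinct values from {1, …, 299}; by symmetry P[π(i) < π(i+1)] = 1/2.
By linearity: E[X] = 298 · (1/2) = (299 − 1) · (1/2) = 149 ≈ 149.0000.

E[X] = 149 = 149.0000.


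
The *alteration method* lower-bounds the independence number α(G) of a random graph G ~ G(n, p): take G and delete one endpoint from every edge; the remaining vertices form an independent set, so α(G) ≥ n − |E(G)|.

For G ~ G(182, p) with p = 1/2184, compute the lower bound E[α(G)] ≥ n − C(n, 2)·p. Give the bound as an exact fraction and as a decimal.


E[|E(G)|] = C(182, 2)·p = 16471 · (1/2184) = 181/24.
E[α(G)] ≥ n − E[|E(G)|] = 182 − 181/24 = 4187/24.
Numerically: ≈ 174.4583.
(This is only a lower bound; the true E[α(G)] may be larger.)

E[α(G)] ≥ 4187/24 ≈ 174.4583.


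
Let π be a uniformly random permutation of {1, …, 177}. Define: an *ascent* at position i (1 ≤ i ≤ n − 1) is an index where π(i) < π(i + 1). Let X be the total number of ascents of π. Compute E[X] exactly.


Write X = Σ X_I over i = 1, …, 176, with X_I the indicator of one ascent.
There are 176 indicators.
For each fixed i, the pair (π(i), π(i+1)) is a uniformly random ordered pair of distinct values from {1, …, 177}; by symmetry P[π(i) < π(i+1)] = 1/2.
By linearity: E[X] = 176 · (1/2) = (177 − 1) · (1/2) = 88 ≈ 88.000.

E[X] = 88 = 88.000.


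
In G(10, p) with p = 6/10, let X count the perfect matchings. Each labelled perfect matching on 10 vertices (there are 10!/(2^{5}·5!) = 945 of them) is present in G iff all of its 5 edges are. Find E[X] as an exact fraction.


K_10 has 10!/(2^{5}·5!) = 945 labelled perfect matchings.
For each such perfect matching H, let X_H = 1 if all 5 edges of H are present in G. Then P[X_H = 1] = p^{5} = (3/5)^{5} = 243/3125.
By linearity: E[X] = Σ_H E[X_H] = 945 · p^{5} = 945 · 243/3125 = 45927/625.
Numerically: E[X] ≈ 73.48.

E[X] = 945 · (3/5)^{5} = 45927/625 ≈ 73.48.


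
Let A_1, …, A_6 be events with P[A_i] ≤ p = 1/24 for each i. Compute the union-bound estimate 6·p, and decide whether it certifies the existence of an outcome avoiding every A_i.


Union bound: P[∪_{i=1}^{6} A_i] ≤ Σ_i P[A_i] ≤ 6·p = 6·(1/24) = 1/4.
Numerically: 1/4 ≈ 0.250.
Is 1/4 < 1? YES.
Since P[∪ A_i] ≤ 1/4 < 1, the complement has P[∩ A_i^c] ≥ 1 − 1/4 = 3/4 > 0, so some outcome avoids every A_i.

6·p = 1/4 ≈ 0.250; existence CERTIFIED by the union bound.


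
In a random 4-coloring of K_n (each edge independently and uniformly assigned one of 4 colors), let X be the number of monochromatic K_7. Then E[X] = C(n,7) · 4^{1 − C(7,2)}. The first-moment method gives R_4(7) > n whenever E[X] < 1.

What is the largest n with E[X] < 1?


We need C(n, 7) · 4^{1 − 21} < 1, i.e. C(n, 7) < 4^{21 − 1} = 1099511627776.
Check values of n near the boundary:
  n = 177: C(177, 7) = 957664425960; 957664425960 < 1099511627776? YES
  n = 178: C(178, 7) = 996867063280; 996867063280 < 1099511627776? YES
  n = 179: C(179, 7) = 1037437234460; 1037437234460 < 1099511627776? YES
  n = 180: C(180, 7) = 1079414463600; 1079414463600 < 1099511627776? YES
  n = 181: C(181, 7) = 1122839183400; 1122839183400 < 1099511627776? NO
  n = 182: C(182, 7) = 1167752750736; 1167752750736 < 1099511627776? NO
The largest n with C(n, 7) < 1099511627776 is n = 180 (where E[X] = 67463403975/68719476736 ≈ 0.981722). Hence R_4(7) > 180, i.e. R_4(7) ≥ 181.

Largest n = 180; hence R_4(7) > 180.


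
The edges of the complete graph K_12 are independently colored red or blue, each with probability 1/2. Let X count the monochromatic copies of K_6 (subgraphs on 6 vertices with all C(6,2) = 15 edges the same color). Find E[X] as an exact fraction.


Let X = Σ_S X_S over the C(12, 6) = 924 subsets S of size 6, where X_S = 1 if the K_6 on S is monochromatic.
For a fixed S, the K_6 on S has C(6, 2) = 15 edges. P[all 15 edges red] = (1/2)^15, and likewise for blue, so P[monochromatic] = 2·(1/2)^15 = 2^{1 − 15} = 1/16384.
By linearity: E[X] = C(12, 6) · 2^{1 − 15} = 924 · 1/16384 = 231/4096.
Numerically: E[X] ≈ 0.0564.

E[X] = C(12,6)·2^(1−C(6,2)) = 231/4096 ≈ 0.0564.


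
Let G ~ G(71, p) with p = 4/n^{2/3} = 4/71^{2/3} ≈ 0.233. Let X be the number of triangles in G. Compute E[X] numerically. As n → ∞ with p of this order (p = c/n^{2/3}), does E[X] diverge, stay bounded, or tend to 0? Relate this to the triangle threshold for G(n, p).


Number of potential triangles: C(71, 3) = 57155.
Each occurs with probability p³ ≈ (0.233)³ ≈ 1.26959e-02.
By linearity: E[X] = C(71, 3)·p³ ≈ 57155 · 1.26959e-02 ≈ 725.634.
Since α = 2/3 < 1, p = c/n^{2/3} ≫ 1/n is above the triangle threshold p ~ 1/n. Asymptotically E[X] ~ (c³/6)·n^{3(1−α)} = (4³/6)·n^{1} → ∞; triangles are abundant w.h.p.

E[X] ≈ 725.634; in regime p = Θ(1/n^{2/3}) E[X] diverges (above the triangle threshold p ~ 1/n).


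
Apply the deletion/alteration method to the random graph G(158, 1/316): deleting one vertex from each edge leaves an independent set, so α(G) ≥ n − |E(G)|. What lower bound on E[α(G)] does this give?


E[|E(G)|] = C(158, 2)·p = 12403 · (1/316) = 157/4.
E[α(G)] ≥ n − E[|E(G)|] = 158 − 157/4 = 475/4.
Numerically: ≈ 118.750000.
(This is only a lower bound; the true E[α(G)] may be larger.)

E[α(G)] ≥ 475/4 ≈ 118.750000.


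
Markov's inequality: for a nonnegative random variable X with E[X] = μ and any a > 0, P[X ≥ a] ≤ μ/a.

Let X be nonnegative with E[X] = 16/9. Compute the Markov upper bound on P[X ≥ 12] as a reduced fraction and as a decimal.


μ = E[X] = 16/9, a = 12.
Markov: P[X ≥ 12] ≤ μ/a = (16/9)/12 = 4/27.
Numerically: ≈ 0.148148.
(Since a = 12 > μ = 1.777778, the bound 4/27 is < 1 and informative.)

P[X ≥ 12] ≤ 4/27 ≈ 0.148148.


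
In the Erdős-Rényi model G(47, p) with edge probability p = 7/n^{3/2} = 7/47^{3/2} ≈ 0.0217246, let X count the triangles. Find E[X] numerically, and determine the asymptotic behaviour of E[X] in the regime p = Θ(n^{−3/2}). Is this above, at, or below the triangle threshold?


Number of potential triangles: C(47, 3) = 16215.
Each occurs with probability p³ ≈ (0.0217246)³ ≈ 1.02530661e-05.
By linearity: E[X] = C(47, 3)·p³ ≈ 16215 · 1.02530661e-05 ≈ 0.166253.
Since α = 3/2 > 1, p = c/n^{3/2} = o(1/n) is below the triangle threshold p ~ 1/n. Asymptotically E[X] ~ (c³/6)·n^{3(1−α)} = (7³/6)·n^{-1.5} → 0, so by Markov's inequality G has no triangles w.h.p.

E[X] ≈ 0.166253; in regime p = Θ(1/n^{3/2}) E[X] tends to 0 (below the triangle threshold p ~ 1/n).


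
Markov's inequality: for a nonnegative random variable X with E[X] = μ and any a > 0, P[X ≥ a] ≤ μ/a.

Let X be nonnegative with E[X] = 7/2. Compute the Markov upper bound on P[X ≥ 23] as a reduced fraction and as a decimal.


μ = E[X] = 7/2, a = 23.
Markov: P[X ≥ 23] ≤ μ/a = (7/2)/23 = 7/46.
Numerically: ≈ 0.152.
(Since a = 23 > μ = 3.500, the bound 7/46 is < 1 and informative.)

P[X ≥ 23] ≤ 7/46 ≈ 0.152.


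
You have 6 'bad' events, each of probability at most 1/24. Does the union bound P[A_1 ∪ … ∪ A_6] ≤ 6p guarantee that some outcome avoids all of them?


Union bound: P[∪_{i=1}^{6} A_i] ≤ Σ_i P[A_i] ≤ 6·p = 6·(1/24) = 1/4.
Numerically: 1/4 ≈ 0.2500.
Is 1/4 < 1? YES.
Since P[∪ A_i] ≤ 1/4 < 1, the complement has P[∩ A_i^c] ≥ 1 − 1/4 = 3/4 > 0, so some outcome avoids every A_i.

6·p = 1/4 ≈ 0.2500; existence CERTIFIED by the union bound.


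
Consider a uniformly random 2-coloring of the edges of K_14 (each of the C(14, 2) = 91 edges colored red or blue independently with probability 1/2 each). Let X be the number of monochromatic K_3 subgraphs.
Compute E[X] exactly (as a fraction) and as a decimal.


Let X = Σ_S X_S over the C(14, 3) = 364 subsets S of size 3, where X_S = 1 if the K_3 on S is monochromatic.
For a fixed S, the K_3 on S has C(3, 2) = 3 edges. P[all 3 edges red] = (1/2)^3, and likewise for blue, so P[monochromatic] = 2·(1/2)^3 = 2^{1 − 3} = 1/4.
By linearity: E[X] = C(14, 3) · 2^{1 − 3} = 364 · 1/4 = 91.
Numerically: E[X] ≈ 91.0000.

E[X] = C(14,3)·2^(1−C(3,2)) = 91 ≈ 91.0000.


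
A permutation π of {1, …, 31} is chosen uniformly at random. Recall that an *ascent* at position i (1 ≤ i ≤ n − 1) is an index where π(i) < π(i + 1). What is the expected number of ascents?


Write X = Σ X_I over i = 1, …, 30, with X_I the indicator of one ascent.
There are 30 indicators.
For each fixed i, the pair (π(i), π(i+1)) is a uniformly random ordered pair of distinct values from {1, …, 31}; by symmetry P[π(i) < π(i+1)] = 1/2.
By linearity: E[X] = 30 · (1/2) = (31 − 1) · (1/2) = 15 ≈ 15.000000.

E[X] = 15 = 15.000000.


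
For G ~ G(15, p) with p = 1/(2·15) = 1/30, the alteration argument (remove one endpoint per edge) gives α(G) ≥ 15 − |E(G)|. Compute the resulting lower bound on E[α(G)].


E[|E(G)|] = C(15, 2)·p = 105 · (1/30) = 7/2.
E[α(G)] ≥ n − E[|E(G)|] = 15 − 7/2 = 23/2.
Numerically: ≈ 11.500.
(This is only a lower bound; the true E[α(G)] may be larger.)

E[α(G)] ≥ 23/2 ≈ 11.500.


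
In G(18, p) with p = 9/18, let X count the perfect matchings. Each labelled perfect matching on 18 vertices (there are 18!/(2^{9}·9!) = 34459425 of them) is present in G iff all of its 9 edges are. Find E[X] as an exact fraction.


K_18 has 18!/(2^{9}·9!) = 34459425 labelled perfect matchings.
For each such perfect matching H, let X_H = 1 if all 9 edges of H are present in G. Then P[X_H = 1] = p^{9} = (1/2)^{9} = 1/512.
Summing the indicators: E[X] = Σ_H E[X_H] = 34459425 · p^{9} = 34459425 · 1/512 = 34459425/512.
Numerically: E[X] ≈ 6.73e+04.

E[X] = 34459425 · (1/2)^{9} = 34459425/512 ≈ 6.73e+04.


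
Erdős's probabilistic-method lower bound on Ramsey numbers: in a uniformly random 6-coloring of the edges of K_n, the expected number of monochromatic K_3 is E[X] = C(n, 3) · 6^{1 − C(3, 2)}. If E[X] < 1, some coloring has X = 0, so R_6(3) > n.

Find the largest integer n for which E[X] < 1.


We need C(n, 3) · 6^{1 − 3} < 1, i.e. C(n, 3) < 6^{3 − 1} = 36.
Check values of n near the boundary:
  n = 5: C(5, 3) = 10; 10 < 36? YES
  n = 6: C(6, 3) = 20; 20 < 36? YES
  n = 7: C(7, 3) = 35; 35 < 36? YES
  n = 8: C(8, 3) = 56; 56 < 36? NO
  n = 9: C(9, 3) = 84; 84 < 36? NO
The largest n with C(n, 3) < 36 is n = 7 (where E[X] = 35/36 ≈ 0.9722). Hence R_6(3) > 7, i.e. R_6(3) ≥ 8.

Largest n = 7; hence R_6(3) > 7.


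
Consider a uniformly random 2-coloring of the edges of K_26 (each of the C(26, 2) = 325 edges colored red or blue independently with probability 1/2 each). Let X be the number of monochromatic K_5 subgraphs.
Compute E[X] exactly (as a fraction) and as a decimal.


Let X = Σ_S X_S over the C(26, 5) = 65780 subsets S of size 5, where X_S = 1 if the K_5 on S is monochromatic.
For a fixed S, the K_5 on S has C(5, 2) = 10 edges. P[all 10 edges red] = (1/2)^10, and likewise for blue, so P[monochromatic] = 2·(1/2)^10 = 2^{1 − 10} = 1/512.
By linearity: E[X] = C(26, 5) · 2^{1 − 10} = 65780 · 1/512 = 16445/128.
Numerically: E[X] ≈ 128.476562.

E[X] = C(26,5)·2^(1−C(5,2)) = 16445/128 ≈ 128.476562.


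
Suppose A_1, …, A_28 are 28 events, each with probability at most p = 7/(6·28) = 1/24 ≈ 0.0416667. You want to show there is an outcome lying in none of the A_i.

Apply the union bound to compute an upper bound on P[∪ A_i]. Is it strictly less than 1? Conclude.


Union bound: P[∪_{i=1}^{28} A_i] ≤ Σ_i P[A_i] ≤ 28·p = 28·(1/24) = 7/6.
Numerically: 7/6 ≈ 1.1666667.
Is 7/6 < 1? NO.
Since the bound 7/6 is ≥ 1, the union bound is uninformative here; it does NOT by itself certify existence.

28·p = 7/6 ≈ 1.1666667; existence NOT certified by the union bound.


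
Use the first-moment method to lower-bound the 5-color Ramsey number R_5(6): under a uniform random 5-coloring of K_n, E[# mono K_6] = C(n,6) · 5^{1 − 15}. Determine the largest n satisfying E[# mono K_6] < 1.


We need C(n, 6) · 5^{1 − 15} < 1, i.e. C(n, 6) < 5^{15 − 1} = 6103515625.
Check values of n near the boundary:
  n = 125: C(125, 6) = 4690625500; 4690625500 < 6103515625? YES
  n = 126: C(126, 6) = 4925156775; 4925156775 < 6103515625? YES
  n = 127: C(127, 6) = 5169379425; 5169379425 < 6103515625? YES
  n = 128: C(128, 6) = 5423611200; 5423611200 < 6103515625? YES
  n = 129: C(129, 6) = 5688177600; 5688177600 < 6103515625? YES
  n = 130: C(130, 6) = 5963412000; 5963412000 < 6103515625? YES
  n = 131: C(131, 6) = 6249655776; 6249655776 < 6103515625? NO
  n = 132: C(132, 6) = 6547258432; 6547258432 < 6103515625? NO
  n = 133: C(133, 6) = 6856577728; 6856577728 < 6103515625? NO
The largest n with C(n, 6) < 6103515625 is n = 130 (where E[X] = 47707296/48828125 ≈ 0.977045). Hence R_5(6) > 130, i.e. R_5(6) ≥ 131.

Largest n = 130; hence R_5(6) > 130.


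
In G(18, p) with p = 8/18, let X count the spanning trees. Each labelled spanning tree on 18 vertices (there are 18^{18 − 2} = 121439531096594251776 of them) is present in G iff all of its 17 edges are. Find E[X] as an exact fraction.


K_18 has 18^{18 − 2} = 121439531096594251776 labelled spanning trees.
For each such spanning tree H, let X_H = 1 if all 17 edges of H are present in G. Then P[X_H = 1] = p^{17} = (4/9)^{17} = 17179869184/16677181699666569.
By linearity of expectation: E[X] = Σ_H E[X_H] = 121439531096594251776 · p^{17} = 121439531096594251776 · 17179869184/16677181699666569 = 1125899906842624/9.
Numerically: E[X] ≈ 1.251e+14.

E[X] = 121439531096594251776 · (4/9)^{17} = 1125899906842624/9 ≈ 1.251e+14.


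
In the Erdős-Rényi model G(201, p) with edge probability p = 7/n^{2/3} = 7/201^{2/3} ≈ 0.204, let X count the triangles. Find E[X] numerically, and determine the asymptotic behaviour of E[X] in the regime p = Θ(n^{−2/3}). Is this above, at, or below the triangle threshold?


Number of potential triangles: C(201, 3) = 1333300.
Each occurs with probability p³ ≈ (0.204)³ ≈ 8.4898889e-03.
By linearity: E[X] = C(201, 3)·p³ ≈ 1333300 · 8.4898889e-03 ≈ 11319.56882.
Since α = 2/3 < 1, p = c/n^{2/3} ≫ 1/n is above the triangle threshold p ~ 1/n. Asymptotically E[X] ~ (c³/6)·n^{3(1−α)} = (7³/6)·n^{1} → ∞; triangles are abundant w.h.p.

E[X] ≈ 11319.56882; in regime p = Θ(1/n^{2/3}) E[X] diverges (above the triangle threshold p ~ 1/n).


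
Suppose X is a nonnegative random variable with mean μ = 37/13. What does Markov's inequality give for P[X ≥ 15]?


μ = E[X] = 37/13, a = 15.
Markov: P[X ≥ 15] ≤ μ/a = (37/13)/15 = 37/195.
Numerically: ≈ 0.1897.
(Since a = 15 > μ = 2.8462, the bound 37/195 is < 1 and informative.)

P[X ≥ 15] ≤ 37/195 ≈ 0.1897.


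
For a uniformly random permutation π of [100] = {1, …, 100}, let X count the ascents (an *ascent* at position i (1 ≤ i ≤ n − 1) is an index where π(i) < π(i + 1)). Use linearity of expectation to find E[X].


Write X = Σ X_I over i = 1, …, 99, with X_I the indicator of one ascent.
There are 99 indicators.
For each fixed i, the pair (π(i), π(i+1)) is a uniformly random ordered pair of distinct values from {1, …, 100}; by symmetry P[π(i) < π(i+1)] = 1/2.
By linearity: E[X] = 99 · (1/2) = (100 − 1) · (1/2) = 99/2 ≈ 49.5000.

E[X] = 99/2 = 49.5000.


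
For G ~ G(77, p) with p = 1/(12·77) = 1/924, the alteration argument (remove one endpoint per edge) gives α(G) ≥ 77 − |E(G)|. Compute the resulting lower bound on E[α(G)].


E[|E(G)|] = C(77, 2)·p = 2926 · (1/924) = 19/6.
E[α(G)] ≥ n − E[|E(G)|] = 77 − 19/6 = 443/6.
Numerically: ≈ 73.83333.
(This is only a lower bound; the true E[α(G)] may be larger.)

E[α(G)] ≥ 443/6 ≈ 73.83333.


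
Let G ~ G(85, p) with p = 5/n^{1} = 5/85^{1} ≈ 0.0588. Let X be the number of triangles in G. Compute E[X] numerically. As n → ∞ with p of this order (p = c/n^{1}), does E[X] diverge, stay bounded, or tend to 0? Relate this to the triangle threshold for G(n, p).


Number of potential triangles: C(85, 3) = 98770.
Each occurs with probability p³ ≈ (0.0588)³ ≈ 2.03542e-04.
By linearity: E[X] = C(85, 3)·p³ ≈ 98770 · 2.03542e-04 ≈ 20.104.
Here α = 1, so p = 5/n is exactly at the triangle threshold p ~ 1/n. Asymptotically E[X] → c³/6 = 5³/6 = 125/6 ≈ 20.833, a bounded constant. In this regime the triangle count is asymptotically Poisson(c³/6).

E[X] ≈ 20.104; in regime p = Θ(1/n^{1}) E[X] stays bounded (at the triangle threshold p ~ 1/n).


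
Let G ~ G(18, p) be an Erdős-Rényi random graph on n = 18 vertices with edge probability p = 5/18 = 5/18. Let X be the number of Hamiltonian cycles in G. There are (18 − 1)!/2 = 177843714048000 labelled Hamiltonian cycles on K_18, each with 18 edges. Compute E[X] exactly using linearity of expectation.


K_18 has (18 − 1)!/2 = 177843714048000 labelled Hamiltonian cycles.
For each such Hamiltonian cycle H, let X_H = 1 if all 18 edges of H are present in G. Then P[X_H = 1] = p^{18} = (5/18)^{18} = 3814697265625/39346408075296537575424.
By linearity of expectation: E[X] = Σ_H E[X_H] = 177843714048000 · p^{18} = 177843714048000 · 3814697265625/39346408075296537575424 = 56800365447998046875/3294258113514384.
Numerically: E[X] ≈ 1.72e+04.

E[X] = 177843714048000 · (5/18)^{18} = 56800365447998046875/3294258113514384 ≈ 1.72e+04.


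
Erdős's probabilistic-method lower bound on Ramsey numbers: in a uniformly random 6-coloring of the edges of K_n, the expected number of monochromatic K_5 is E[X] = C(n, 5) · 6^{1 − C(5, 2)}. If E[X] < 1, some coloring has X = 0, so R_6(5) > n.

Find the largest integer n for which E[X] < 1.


We need C(n, 5) · 6^{1 − 10} < 1, i.e. C(n, 5) < 6^{10 − 1} = 10077696.
Check values of n near the boundary:
  n = 63: C(63, 5) = 7028847; 7028847 < 10077696? YES
  n = 64: C(64, 5) = 7624512; 7624512 < 10077696? YES
  n = 65: C(65, 5) = 8259888; 8259888 < 10077696? YES
  n = 66: C(66, 5) = 8936928; 8936928 < 10077696? YES
  n = 67: C(67, 5) = 9657648; 9657648 < 10077696? YES
  n = 68: C(68, 5) = 10424128; 10424128 < 10077696? NO
  n = 69: C(69, 5) = 11238513; 11238513 < 10077696? NO
  n = 70: C(70, 5) = 12103014; 12103014 < 10077696? NO
The largest n with C(n, 5) < 10077696 is n = 67 (where E[X] = 67067/69984 ≈ 0.95832). Hence R_6(5) > 67, i.e. R_6(5) ≥ 68.

Largest n = 67; hence R_6(5) > 67.


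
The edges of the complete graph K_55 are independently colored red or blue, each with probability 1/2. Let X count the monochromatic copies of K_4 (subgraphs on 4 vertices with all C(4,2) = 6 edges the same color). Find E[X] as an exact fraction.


Let X = Σ_S X_S over the C(55, 4) = 341055 subsets S of size 4, where X_S = 1 if the K_4 on S is monochromatic.
For a fixed S, the K_4 on S has C(4, 2) = 6 edges. P[all 6 edges red] = (1/2)^6, and likewise for blue, so P[monochromatic] = 2·(1/2)^6 = 2^{1 − 6} = 1/32.
By linearity of expectation: E[X] = C(55, 4) · 2^{1 − 6} = 341055 · 1/32 = 341055/32.
Numerically: E[X] ≈ 10657.9688.

E[X] = C(55,4)·2^(1−C(4,2)) = 341055/32 ≈ 10657.9688.


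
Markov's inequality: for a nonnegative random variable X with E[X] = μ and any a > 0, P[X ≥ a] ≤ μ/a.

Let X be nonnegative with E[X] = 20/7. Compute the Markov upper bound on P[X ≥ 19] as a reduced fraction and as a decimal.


μ = E[X] = 20/7, a = 19.
Markov: P[X ≥ 19] ≤ μ/a = (20/7)/19 = 20/133.
Numerically: ≈ 0.15038.
(Since a = 19 > μ = 2.85714, the bound 20/133 is < 1 and informative.)

P[X ≥ 19] ≤ 20/133 ≈ 0.15038.


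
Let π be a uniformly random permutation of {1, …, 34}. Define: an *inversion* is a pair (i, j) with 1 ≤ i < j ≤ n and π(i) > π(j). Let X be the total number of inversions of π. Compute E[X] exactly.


Write X = Σ X_I over the C(34, 2) = 561 pairs i < j, with X_I the indicator of one inversion.
There are 561 indicators.
For each fixed pair i < j, the values π(i) and π(j) are two distinct elements of {1, …, 34} in uniformly random order; by symmetry P[π(i) > π(j)] = 1/2.
By linearity: E[X] = 561 · (1/2) = C(34, 2) · (1/2) = 561/2 = 561/2 ≈ 280.5000.

E[X] = 561/2 = 280.5000.


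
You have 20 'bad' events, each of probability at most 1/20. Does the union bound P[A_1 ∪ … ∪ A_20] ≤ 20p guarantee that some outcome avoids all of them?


Union bound: P[∪_{i=1}^{20} A_i] ≤ Σ_i P[A_i] ≤ 20·p = 20·(1/20) = 1.
Numerically: 1 ≈ 1.000.
Is 1 < 1? NO.
Since the bound 1 is ≥ 1, the union bound is uninformative here; it does NOT by itself certify existence.

20·p = 1 ≈ 1.000; existence NOT certified by the union bound.


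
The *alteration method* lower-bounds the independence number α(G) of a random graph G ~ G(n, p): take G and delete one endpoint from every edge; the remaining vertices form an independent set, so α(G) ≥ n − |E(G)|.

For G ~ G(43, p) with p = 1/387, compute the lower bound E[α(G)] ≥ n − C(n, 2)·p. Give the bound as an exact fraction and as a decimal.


E[|E(G)|] = C(43, 2)·p = 903 · (1/387) = 7/3.
E[α(G)] ≥ n − E[|E(G)|] = 43 − 7/3 = 122/3.
Numerically: ≈ 40.66667.
(This is only a lower bound; the true E[α(G)] may be larger.)

E[α(G)] ≥ 122/3 ≈ 40.66667.


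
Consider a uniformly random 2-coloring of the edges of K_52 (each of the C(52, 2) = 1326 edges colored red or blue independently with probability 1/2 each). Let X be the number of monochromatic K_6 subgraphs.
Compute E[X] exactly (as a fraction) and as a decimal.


Let X = Σ_S X_S over the C(52, 6) = 20358520 subsets S of size 6, where X_S = 1 if the K_6 on S is monochromatic.
For a fixed S, the K_6 on S has C(6, 2) = 15 edges. P[all 15 edges red] = (1/2)^15, and likewise for blue, so P[monochromatic] = 2·(1/2)^15 = 2^{1 − 15} = 1/16384.
Summing: E[X] = C(52, 6) · 2^{1 − 15} = 20358520 · 1/16384 = 2544815/2048.
Numerically: E[X] ≈ 1242.58545.

E[X] = C(52,6)·2^(1−C(6,2)) = 2544815/2048 ≈ 1242.58545.


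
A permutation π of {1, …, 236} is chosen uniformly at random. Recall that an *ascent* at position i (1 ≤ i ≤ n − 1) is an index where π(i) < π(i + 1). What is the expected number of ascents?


Write X = Σ X_I over i = 1, …, 235, with X_I the indicator of one ascent.
There are 235 indicators.
For each fixed i, the pair (π(i), π(i+1)) is a uniformly random ordered pair of distinct values from {1, …, 236}; by symmetry P[π(i) < π(i+1)] = 1/2.
By linearity: E[X] = 235 · (1/2) = (236 − 1) · (1/2) = 235/2 ≈ 117.5000.

E[X] = 235/2 = 117.5000.


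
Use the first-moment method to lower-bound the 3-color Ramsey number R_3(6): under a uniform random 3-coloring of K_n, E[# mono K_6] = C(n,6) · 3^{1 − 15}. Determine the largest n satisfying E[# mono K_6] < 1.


We need C(n, 6) · 3^{1 − 15} < 1, i.e. C(n, 6) < 3^{15 − 1} = 4782969.
Check values of n near the boundary:
  n = 40: C(40, 6) = 3838380; 3838380 < 4782969? YES
  n = 41: C(41, 6) = 4496388; 4496388 < 4782969? YES
  n = 42: C(42, 6) = 5245786; 5245786 < 4782969? NO
  n = 43: C(43, 6) = 6096454; 6096454 < 4782969? NO
The largest n with C(n, 6) < 4782969 is n = 41 (where E[X] = 1498796/1594323 ≈ 0.940083). Hence R_3(6) > 41, i.e. R_3(6) ≥ 42.

Largest n = 41; hence R_3(6) > 41.


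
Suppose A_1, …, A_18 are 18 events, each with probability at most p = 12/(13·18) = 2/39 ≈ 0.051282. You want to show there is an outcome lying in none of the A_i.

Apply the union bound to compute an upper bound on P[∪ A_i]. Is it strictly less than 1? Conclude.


Union bound: P[∪_{i=1}^{18} A_i] ≤ Σ_i P[A_i] ≤ 18·p = 18·(2/39) = 12/13.
Numerically: 12/13 ≈ 0.923077.
Is 12/13 < 1? YES.
Since P[∪ A_i] ≤ 12/13 < 1, the complement has P[∩ A_i^c] ≥ 1 − 12/13 = 1/13 > 0, so some outcome avoids every A_i.

18·p = 12/13 ≈ 0.923077; existence CERTIFIED by the union bound.


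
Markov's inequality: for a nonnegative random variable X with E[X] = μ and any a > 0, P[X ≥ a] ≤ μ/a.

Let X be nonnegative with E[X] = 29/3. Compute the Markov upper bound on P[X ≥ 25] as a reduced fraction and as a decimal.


μ = E[X] = 29/3, a = 25.
Markov: P[X ≥ 25] ≤ μ/a = (29/3)/25 = 29/75.
Numerically: ≈ 0.38667.
(Since a = 25 > μ = 9.66667, the bound 29/75 is < 1 and informative.)

P[X ≥ 25] ≤ 29/75 ≈ 0.38667.


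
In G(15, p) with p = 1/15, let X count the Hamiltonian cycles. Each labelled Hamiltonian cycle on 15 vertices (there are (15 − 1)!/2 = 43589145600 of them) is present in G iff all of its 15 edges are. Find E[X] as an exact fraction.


K_15 has (15 − 1)!/2 = 43589145600 labelled Hamiltonian cycles.
For each such Hamiltonian cycle H, let X_H = 1 if all 15 edges of H are present in G. Then P[X_H = 1] = p^{15} = (1/15)^{15} = 1/437893890380859375.
Summing the indicators: E[X] = Σ_H E[X_H] = 43589145600 · p^{15} = 43589145600 · 1/437893890380859375 = 7175168/72081298828125.
Numerically: E[X] ≈ 9.954e-08.

E[X] = 43589145600 · (1/15)^{15} = 7175168/72081298828125 ≈ 9.954e-08.


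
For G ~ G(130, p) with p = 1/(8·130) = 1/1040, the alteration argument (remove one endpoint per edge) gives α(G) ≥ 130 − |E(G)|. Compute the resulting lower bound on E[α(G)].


E[|E(G)|] = C(130, 2)·p = 8385 · (1/1040) = 129/16.
E[α(G)] ≥ n − E[|E(G)|] = 130 − 129/16 = 1951/16.
Numerically: ≈ 121.93750.
(This is only a lower bound; the true E[α(G)] may be larger.)

E[α(G)] ≥ 1951/16 ≈ 121.93750.


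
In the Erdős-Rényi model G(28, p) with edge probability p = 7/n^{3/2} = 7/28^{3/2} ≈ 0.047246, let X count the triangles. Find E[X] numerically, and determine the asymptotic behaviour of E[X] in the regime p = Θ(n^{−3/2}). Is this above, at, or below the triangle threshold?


Number of potential triangles: C(28, 3) = 3276.
Each occurs with probability p³ ≈ (0.047246)³ ≈ 1.0545884e-04.
By linearity: E[X] = C(28, 3)·p³ ≈ 3276 · 1.0545884e-04 ≈ 0.34548.
Since α = 3/2 > 1, p = c/n^{3/2} = o(1/n) is below the triangle threshold p ~ 1/n. Asymptotically E[X] ~ (c³/6)·n^{3(1−α)} = (7³/6)·n^{-1.5} → 0, so by Markov's inequality G has no triangles w.h.p.

E[X] ≈ 0.34548; in regime p = Θ(1/n^{3/2}) E[X] tends to 0 (below the triangle threshold p ~ 1/n).


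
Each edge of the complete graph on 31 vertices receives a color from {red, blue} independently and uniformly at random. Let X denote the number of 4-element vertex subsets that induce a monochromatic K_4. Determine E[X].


Let X = Σ_S X_S over the C(31, 4) = 31465 subsets S of size 4, where X_S = 1 if the K_4 on S is monochromatic.
For a fixed S, the K_4 on S has C(4, 2) = 6 edges. P[all 6 edges red] = (1/2)^6, and likewise for blue, so P[monochromatic] = 2·(1/2)^6 = 2^{1 − 6} = 1/32.
By linearity: E[X] = C(31, 4) · 2^{1 − 6} = 31465 · 1/32 = 31465/32.
Numerically: E[X] ≈ 983.2812.

E[X] = C(31,4)·2^(1−C(4,2)) = 31465/32 ≈ 983.2812.


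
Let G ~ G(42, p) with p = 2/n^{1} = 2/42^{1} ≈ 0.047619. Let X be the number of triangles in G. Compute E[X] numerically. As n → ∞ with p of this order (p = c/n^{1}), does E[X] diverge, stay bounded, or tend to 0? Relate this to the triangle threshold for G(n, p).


Number of potential triangles: C(42, 3) = 11480.
Each occurs with probability p³ ≈ (0.047619)³ ≈ 1.07979700e-04.
By linearity: E[X] = C(42, 3)·p³ ≈ 11480 · 1.07979700e-04 ≈ 1.239607.
Here α = 1, so p = 2/n is exactly at the triangle threshold p ~ 1/n. Asymptotically E[X] → c³/6 = 2³/6 = 4/3 ≈ 1.333333, a bounded constant. In this regime the triangle count is asymptotically Poisson(c³/6).

E[X] ≈ 1.239607; in regime p = Θ(1/n^{1}) E[X] stays bounded (at the triangle threshold p ~ 1/n).


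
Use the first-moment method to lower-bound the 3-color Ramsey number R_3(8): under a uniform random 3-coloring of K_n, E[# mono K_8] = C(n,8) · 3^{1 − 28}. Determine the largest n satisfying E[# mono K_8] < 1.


We need C(n, 8) · 3^{1 − 28} < 1, i.e. C(n, 8) < 3^{28 − 1} = 7625597484987.
Check values of n near the boundary:
  n = 150: C(150, 8) = 5257211409450; 5257211409450 < 7625597484987? YES
  n = 151: C(151, 8) = 5551321138650; 5551321138650 < 7625597484987? YES
  n = 152: C(152, 8) = 5859727868575; 5859727868575 < 7625597484987? YES
  n = 153: C(153, 8) = 6183023199255; 6183023199255 < 7625597484987? YES
  n = 154: C(154, 8) = 6521818990995; 6521818990995 < 7625597484987? YES
  n = 155: C(155, 8) = 6876747915675; 6876747915675 < 7625597484987? YES
  n = 156: C(156, 8) = 7248464019225; 7248464019225 < 7625597484987? YES
  n = 157: C(157, 8) = 7637643295425; 7637643295425 < 7625597484987? NO
  n = 158: C(158, 8) = 8044984271181; 8044984271181 < 7625597484987? NO
  n = 159: C(159, 8) = 8471208603429; 8471208603429 < 7625597484987? NO
The largest n with C(n, 8) < 7625597484987 is n = 156 (where E[X] = 805384891025/847288609443 ≈ 0.9505437). Hence R_3(8) > 156, i.e. R_3(8) ≥ 157.

Largest n = 156; hence R_3(8) > 156.


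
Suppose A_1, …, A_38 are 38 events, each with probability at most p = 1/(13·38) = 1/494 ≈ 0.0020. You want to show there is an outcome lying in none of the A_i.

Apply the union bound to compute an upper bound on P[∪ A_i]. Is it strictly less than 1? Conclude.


Union bound: P[∪_{i=1}^{38} A_i] ≤ Σ_i P[A_i] ≤ 38·p = 38·(1/494) = 1/13.
Numerically: 1/13 ≈ 0.0769.
Is 1/13 < 1? YES.
Since P[∪ A_i] ≤ 1/13 < 1, the complement has P[∩ A_i^c] ≥ 1 − 1/13 = 12/13 > 0, so some outcome avoids every A_i.

38·p = 1/13 ≈ 0.0769; existence CERTIFIED by the union bound.


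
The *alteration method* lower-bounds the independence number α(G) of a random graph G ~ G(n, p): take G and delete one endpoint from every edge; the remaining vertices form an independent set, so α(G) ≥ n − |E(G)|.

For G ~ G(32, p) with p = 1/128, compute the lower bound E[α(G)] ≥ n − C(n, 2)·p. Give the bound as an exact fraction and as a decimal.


E[|E(G)|] = C(32, 2)·p = 496 · (1/128) = 31/8.
E[α(G)] ≥ n − E[|E(G)|] = 32 − 31/8 = 225/8.
Numerically: ≈ 28.125000.
(This is only a lower bound; the true E[α(G)] may be larger.)

E[α(G)] ≥ 225/8 ≈ 28.125000.


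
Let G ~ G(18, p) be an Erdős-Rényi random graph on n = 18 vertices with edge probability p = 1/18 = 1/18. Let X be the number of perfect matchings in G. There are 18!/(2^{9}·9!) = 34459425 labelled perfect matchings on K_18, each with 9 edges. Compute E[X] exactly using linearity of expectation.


K_18 has 18!/(2^{9}·9!) = 34459425 labelled perfect matchings.
For each such perfect matching H, let X_H = 1 if all 9 edges of H are present in G. Then P[X_H = 1] = p^{9} = (1/18)^{9} = 1/198359290368.
Summing the indicators: E[X] = Σ_H E[X_H] = 34459425 · p^{9} = 34459425 · 1/198359290368 = 425425/2448880128.
Numerically: E[X] ≈ 0.000173722.

E[X] = 34459425 · (1/18)^{9} = 425425/2448880128 ≈ 0.000173722.
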